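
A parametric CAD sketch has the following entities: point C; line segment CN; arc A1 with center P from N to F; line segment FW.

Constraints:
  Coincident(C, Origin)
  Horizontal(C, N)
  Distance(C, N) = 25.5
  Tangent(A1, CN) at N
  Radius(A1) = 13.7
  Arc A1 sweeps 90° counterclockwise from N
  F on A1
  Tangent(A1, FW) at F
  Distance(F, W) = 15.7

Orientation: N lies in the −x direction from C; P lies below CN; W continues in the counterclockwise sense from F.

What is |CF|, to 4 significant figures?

41.53

C is at the origin; C and N share the same y with |CN| = 25.5 and N on the −x side, so N = (-25.50, 0.000). Tangency of A1 to CN means the radius PN is perpendicular to CN, so P = N + (0, -13.7) = (-25.50, -13.70). On A1, N sits at bearing 90° from P; a 90° counterclockwise sweep puts F at bearing 180°, so F = P + 13.7·(cos 180°, sin 180°) = (-39.20, -13.70). Then |CF| = |F − C| = 41.53.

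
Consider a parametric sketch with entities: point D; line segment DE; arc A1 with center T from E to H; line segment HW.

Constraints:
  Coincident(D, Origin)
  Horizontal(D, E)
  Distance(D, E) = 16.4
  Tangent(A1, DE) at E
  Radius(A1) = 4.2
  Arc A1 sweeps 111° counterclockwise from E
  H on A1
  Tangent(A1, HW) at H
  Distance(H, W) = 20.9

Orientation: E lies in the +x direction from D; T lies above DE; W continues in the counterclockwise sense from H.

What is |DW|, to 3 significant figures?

28.3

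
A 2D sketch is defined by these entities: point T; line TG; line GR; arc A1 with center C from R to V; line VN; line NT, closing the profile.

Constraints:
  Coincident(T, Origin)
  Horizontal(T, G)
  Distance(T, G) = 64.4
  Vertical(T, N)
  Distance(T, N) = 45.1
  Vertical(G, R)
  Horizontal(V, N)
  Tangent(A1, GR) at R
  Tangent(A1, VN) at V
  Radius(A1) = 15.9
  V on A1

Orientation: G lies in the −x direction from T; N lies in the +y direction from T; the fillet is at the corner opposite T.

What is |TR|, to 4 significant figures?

70.71

T is at the origin; TG is horizontal with |TG| = 64.4 and G on the −x side, so G = (-64.40, 0.000). T and N share the same x with |TN| = 45.1 and N on the +y side, so N = (0.000, 45.10). The virtual corner opposite T is at (-64.40, 45.10). Since A1 is tangent to GR there, CR ⟂ GR and tangency of A1 to VN means the radius CV is perpendicular to VN, with radius 15.9, so the center C sits 15.9 in from both sides at C = (-48.50, 29.20). That places the tangent points at R = (-64.40, 29.20) on GR and V = (-48.50, 45.10) on VN. Then |TR| = |R − T| = 70.71.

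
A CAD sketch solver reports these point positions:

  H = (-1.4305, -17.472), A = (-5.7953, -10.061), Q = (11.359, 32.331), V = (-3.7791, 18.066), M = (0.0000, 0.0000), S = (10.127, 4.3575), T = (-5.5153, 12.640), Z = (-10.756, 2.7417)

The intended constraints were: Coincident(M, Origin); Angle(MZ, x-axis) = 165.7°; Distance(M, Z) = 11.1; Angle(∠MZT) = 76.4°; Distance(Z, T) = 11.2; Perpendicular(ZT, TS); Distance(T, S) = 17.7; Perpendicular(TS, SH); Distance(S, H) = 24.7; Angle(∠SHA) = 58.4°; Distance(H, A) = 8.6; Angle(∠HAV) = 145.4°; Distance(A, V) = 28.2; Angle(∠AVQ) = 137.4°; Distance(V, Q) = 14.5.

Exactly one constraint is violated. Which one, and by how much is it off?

Distance(V, Q) = 14.5 — off by 6.30.

M = (0.00, 0.00) ✓; MZ at 165.7° ✓; |MZ| = 11.10 ✓; ∠MZT = 76.40° ✓; |ZT| = 11.20 ✓; ∠(ZT, TS) = 90.00° ✓; |TS| = 17.70 ✓; ∠(TS, SH) = 90.00° ✓; |SH| = 24.70 ✓; ∠SHA = 58.40° ✓; |HA| = 8.601 ✓; ∠HAV = 145.4° ✓; |AV| = 28.20 ✓; ∠AVQ = 137.4° ✓; |VQ| = 20.80 ✗.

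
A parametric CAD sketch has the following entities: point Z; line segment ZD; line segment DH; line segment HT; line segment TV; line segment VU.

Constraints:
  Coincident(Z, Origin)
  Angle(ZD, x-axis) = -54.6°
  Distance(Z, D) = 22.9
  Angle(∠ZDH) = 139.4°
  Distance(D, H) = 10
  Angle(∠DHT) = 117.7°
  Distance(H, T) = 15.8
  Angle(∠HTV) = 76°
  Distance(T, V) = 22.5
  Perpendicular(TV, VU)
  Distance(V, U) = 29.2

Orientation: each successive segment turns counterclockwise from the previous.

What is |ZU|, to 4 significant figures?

24.68

Z is at the origin; ZD runs at -54.6° with length 22.9, so D = (13.27, -18.67). ∠ZDH = 139.4° gives DH at -14.00° from the x-axis; with |DH| = 10.0, H = (22.97, -21.09). ∠DHT = 117.7° gives HT at 48.30° from the x-axis; with |HT| = 15.8, T = (33.48, -9.289). ∠HTV = 76.0° gives TV at 152.3° from the x-axis; with |TV| = 22.5, V = (13.56, 1.170). TV is perpendicular to VU, so VU runs at -117.7°; with |VU| = 29.2, U = (-0.01561, -24.68). Then |ZU| = |U − Z| = 24.68.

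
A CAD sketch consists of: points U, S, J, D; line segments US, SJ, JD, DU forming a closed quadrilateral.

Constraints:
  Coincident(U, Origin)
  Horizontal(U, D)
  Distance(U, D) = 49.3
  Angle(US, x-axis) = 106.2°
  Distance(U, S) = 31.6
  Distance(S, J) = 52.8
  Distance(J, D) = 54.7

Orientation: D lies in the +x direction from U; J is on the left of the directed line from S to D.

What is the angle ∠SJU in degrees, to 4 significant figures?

28.11°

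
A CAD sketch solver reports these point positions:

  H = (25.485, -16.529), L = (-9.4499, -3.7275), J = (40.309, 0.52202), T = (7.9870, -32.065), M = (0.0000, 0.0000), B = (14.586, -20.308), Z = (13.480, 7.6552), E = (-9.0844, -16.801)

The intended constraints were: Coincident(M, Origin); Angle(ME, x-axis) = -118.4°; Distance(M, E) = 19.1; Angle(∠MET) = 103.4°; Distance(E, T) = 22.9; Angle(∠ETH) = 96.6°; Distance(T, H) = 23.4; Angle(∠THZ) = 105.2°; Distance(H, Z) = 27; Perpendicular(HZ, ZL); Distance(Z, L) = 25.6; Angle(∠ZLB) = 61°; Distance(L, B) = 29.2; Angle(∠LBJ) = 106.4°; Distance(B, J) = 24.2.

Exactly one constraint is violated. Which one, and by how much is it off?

Distance(B, J) = 24.2 — off by 8.90.

M = (0.00, 0.00) ✓; ME at -118.4° ✓; |ME| = 19.10 ✓; ∠MET = 103.4° ✓; |ET| = 22.90 ✓; ∠ETH = 96.60° ✓; |TH| = 23.40 ✓; ∠THZ = 105.2° ✓; |HZ| = 27.00 ✓; ∠(HZ, ZL) = 90.00° ✓; |ZL| = 25.60 ✓; ∠ZLB = 61.00° ✓; |LB| = 29.20 ✓; ∠LBJ = 106.4° ✓; |BJ| = 33.10 ✗.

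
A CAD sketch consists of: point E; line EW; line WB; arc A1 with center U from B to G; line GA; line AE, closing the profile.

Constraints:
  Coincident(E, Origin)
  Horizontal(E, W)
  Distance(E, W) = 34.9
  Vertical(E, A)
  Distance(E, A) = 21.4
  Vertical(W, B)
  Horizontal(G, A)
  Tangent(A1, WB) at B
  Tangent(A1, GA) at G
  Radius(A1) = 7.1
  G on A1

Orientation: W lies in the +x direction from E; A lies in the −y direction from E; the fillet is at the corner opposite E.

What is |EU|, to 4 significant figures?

31.26

E is at the origin; EW is horizontal with |EW| = 34.9 and W on the +x side, so W = (34.90, 0.000). EA is vertical with |EA| = 21.4 and A on the −y side, so A = (0.000, -21.40). The virtual corner opposite E is at (34.90, -21.40). The tangent condition forces UB to be normal to WB and the tangent condition forces UG to be normal to GA, with radius 7.1, so the center U sits 7.1 in from both sides at U = (27.80, -14.30). Then |EU| = |U − E| = 31.26.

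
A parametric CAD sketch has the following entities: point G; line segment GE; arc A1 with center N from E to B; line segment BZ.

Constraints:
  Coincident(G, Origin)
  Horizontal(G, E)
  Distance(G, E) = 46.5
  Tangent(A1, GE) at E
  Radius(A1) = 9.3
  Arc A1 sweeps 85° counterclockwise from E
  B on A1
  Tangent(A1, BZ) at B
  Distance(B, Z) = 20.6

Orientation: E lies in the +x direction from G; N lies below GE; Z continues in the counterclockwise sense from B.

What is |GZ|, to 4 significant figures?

45.80

G is at the origin; GE is horizontal with |GE| = 46.5 and E on the +x side, so E = (46.50, 0.000). Since A1 is tangent to GE there, NE ⟂ GE, so N = E + (0, -9.3) = (46.50, -9.300). On A1, E sits at bearing 90° from N; an 85° counterclockwise sweep puts B at bearing 175°, so B = N + 9.3·(cos 175°, sin 175°) = (37.24, -8.489). Since A1 is tangent to BZ there, NB ⟂ BZ, so BZ runs along (−sin 175°, cos 175°); with |BZ| = 20.6, Z = (35.44, -29.01). Then |GZ| = |Z − G| = 45.80.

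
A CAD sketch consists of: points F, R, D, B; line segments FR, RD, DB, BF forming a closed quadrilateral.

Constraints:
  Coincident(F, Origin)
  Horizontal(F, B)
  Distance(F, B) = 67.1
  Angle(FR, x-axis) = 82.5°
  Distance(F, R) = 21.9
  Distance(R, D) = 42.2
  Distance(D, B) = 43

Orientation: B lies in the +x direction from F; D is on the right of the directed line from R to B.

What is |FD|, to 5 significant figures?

29.475

Checks: |FB| = 67.10 ✓; |FR| = 21.90 ✓; |RD| = 42.20 ✓; |DB| = 43.00 ✓.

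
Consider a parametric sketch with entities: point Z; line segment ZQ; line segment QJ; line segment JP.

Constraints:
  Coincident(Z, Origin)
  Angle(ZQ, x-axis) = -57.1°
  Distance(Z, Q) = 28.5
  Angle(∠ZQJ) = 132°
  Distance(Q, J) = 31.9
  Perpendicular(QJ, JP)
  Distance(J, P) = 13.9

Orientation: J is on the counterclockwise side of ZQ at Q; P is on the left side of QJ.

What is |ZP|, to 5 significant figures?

51.487

∠ZQJ = 132.0°, so QJ runs at -57.1° + (180° − 132.0°) = -9.1000° from the x-axis; with |QJ| = 31.9, J = Q + 31.9·(cos -9.1000°, sin -9.1000°) = (46.979, -28.974). QJ ⟂ JP; with |JP| = 13.9 on the left of QJ, P = J + 13.9·(0.15816, 0.98741) = (49.177, -15.249). Then |ZP| = |P − Z| = 51.487.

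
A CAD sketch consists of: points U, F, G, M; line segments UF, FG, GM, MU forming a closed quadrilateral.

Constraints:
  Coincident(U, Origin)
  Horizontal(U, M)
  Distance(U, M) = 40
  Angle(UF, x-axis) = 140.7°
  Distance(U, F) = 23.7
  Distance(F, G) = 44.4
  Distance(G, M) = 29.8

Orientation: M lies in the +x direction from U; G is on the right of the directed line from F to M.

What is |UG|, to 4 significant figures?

20.79

Checks: |FG| = 44.40 ✓; |GM| = 29.80 ✓.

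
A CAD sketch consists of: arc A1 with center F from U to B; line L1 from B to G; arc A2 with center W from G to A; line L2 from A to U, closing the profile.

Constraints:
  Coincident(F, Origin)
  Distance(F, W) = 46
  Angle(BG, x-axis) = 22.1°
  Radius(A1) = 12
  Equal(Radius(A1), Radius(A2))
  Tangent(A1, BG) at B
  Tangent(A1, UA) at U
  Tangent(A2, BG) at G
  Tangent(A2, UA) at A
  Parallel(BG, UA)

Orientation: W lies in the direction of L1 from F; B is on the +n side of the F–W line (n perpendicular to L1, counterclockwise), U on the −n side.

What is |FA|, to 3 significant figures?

47.5

The slot axis is L1's direction at 22.1°, so u = (cos 22.1°, sin 22.1°) = (0.927, 0.376) and n = (−sin 22.1°, cos 22.1°) = (-0.376, 0.927). F is at the origin and W lies 46.0 along u from F, so W = 46.0·u = (42.6, 17.3). Tangency of A1 to both parallel lines with radius 12.0 puts B and U at F ± 12.0·n: B = (-4.51, 11.1), U = (4.51, -11.1). Equal radii place G and A the same way about W: G = W + 12.0·n = (38.1, 28.4), A = W − 12.0·n = (47.1, 6.19). Then |FA| = |A − F| = 47.5.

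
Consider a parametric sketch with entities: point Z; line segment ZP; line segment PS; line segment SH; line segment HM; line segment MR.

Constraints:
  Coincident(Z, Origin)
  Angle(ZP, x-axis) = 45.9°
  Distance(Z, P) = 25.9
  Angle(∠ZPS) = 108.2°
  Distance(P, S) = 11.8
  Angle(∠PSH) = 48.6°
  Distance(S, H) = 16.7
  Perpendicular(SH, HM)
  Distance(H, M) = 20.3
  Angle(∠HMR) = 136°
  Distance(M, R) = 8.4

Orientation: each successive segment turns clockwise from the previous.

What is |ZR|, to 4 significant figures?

34.60

Z is at the origin; ZP runs at 45.9° with length 25.9, so P = (18.02, 18.60). ∠ZPS = 108.2° gives PS at -25.90° from the x-axis; with |PS| = 11.8, S = (28.64, 13.45). ∠PSH = 48.6° gives SH at -157.3° from the x-axis; with |SH| = 16.7, H = (13.23, 7.001). SH ⟂ HM, so HM runs at 112.7°; with |HM| = 20.3, M = (5.399, 25.73). ∠HMR = 136.0° gives MR at 68.70° from the x-axis; with |MR| = 8.4, R = (8.450, 33.55). Then |ZR| = |R − Z| = 34.60.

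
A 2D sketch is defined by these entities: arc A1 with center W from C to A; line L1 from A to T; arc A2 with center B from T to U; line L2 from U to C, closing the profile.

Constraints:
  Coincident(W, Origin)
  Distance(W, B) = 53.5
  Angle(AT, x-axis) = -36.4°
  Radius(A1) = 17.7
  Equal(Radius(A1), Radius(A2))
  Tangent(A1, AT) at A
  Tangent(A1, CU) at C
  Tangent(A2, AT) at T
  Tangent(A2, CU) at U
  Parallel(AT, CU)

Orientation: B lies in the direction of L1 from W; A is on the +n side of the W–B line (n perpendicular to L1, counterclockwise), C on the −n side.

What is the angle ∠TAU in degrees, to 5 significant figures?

33.492°

The slot axis is L1's direction at -36.4°, so u = (cos -36.4°, sin -36.4°) = (0.80489, -0.59342) and n = (−sin -36.4°, cos -36.4°) = (0.59342, 0.80489). W is at the origin and B lies 53.5 along u from W, so B = 53.5·u = (43.062, -31.748). Tangency of A1 to both parallel lines with radius 17.7 puts A and C at W ± 17.7·n: A = (10.504, 14.247), C = (-10.504, -14.247). Equal radii place T and U the same way about B: T = B + 17.7·n = (53.565, -17.501), U = B − 17.7·n = (32.558, -45.995). Then cos ∠TAU = AT·AU / (|AT||AU|), giving 33.492°.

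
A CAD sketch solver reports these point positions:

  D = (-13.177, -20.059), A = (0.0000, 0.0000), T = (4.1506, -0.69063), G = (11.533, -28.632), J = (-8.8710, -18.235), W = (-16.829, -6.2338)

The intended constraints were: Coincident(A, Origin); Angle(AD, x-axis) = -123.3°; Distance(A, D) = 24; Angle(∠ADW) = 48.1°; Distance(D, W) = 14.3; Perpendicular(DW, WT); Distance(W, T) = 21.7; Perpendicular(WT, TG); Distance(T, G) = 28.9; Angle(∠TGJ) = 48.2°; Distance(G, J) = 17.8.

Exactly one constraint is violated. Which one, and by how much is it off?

Distance(G, J) = 17.8 — off by 5.10.

A = (0.00, 0.00) ✓; AD at -123.3° ✓; |AD| = 24.00 ✓; ∠ADW = 48.10° ✓; |DW| = 14.30 ✓; ∠(DW, WT) = 90.00° ✓; |WT| = 21.70 ✓; ∠(WT, TG) = 90.00° ✓; |TG| = 28.90 ✓; ∠TGJ = 48.20° ✓; |GJ| = 22.90 ✗.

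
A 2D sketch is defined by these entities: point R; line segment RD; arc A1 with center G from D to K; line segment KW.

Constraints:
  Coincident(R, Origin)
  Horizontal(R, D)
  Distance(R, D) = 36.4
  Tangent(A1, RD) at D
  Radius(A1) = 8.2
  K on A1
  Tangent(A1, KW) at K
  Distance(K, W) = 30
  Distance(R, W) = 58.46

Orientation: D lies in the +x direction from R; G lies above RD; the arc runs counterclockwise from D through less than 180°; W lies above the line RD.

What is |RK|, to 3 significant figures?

45.4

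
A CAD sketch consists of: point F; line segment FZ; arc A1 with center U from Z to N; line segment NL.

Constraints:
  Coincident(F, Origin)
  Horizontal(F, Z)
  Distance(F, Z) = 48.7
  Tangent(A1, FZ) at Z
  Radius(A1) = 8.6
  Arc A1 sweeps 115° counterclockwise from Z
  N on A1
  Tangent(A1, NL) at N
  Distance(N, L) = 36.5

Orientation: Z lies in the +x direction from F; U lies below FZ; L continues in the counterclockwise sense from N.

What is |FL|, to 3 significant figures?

72.3

F is at the origin; F and Z share the same y with |FZ| = 48.7 and Z on the +x side, so Z = (48.7, 0.00). The tangent condition forces UZ to be normal to FZ, so U = Z + (0, -8.6) = (48.7, -8.60). On A1, Z sits at bearing 90° from U; a 115° counterclockwise sweep puts N at bearing 205°, so N = U + 8.6·(cos 205°, sin 205°) = (40.9, -12.2). Tangency of A1 to NL means the radius UN is perpendicular to NL, so NL runs along (−sin 205°, cos 205°); with |NL| = 36.5, L = (56.3, -45.3). Then |FL| = |L − F| = 72.3.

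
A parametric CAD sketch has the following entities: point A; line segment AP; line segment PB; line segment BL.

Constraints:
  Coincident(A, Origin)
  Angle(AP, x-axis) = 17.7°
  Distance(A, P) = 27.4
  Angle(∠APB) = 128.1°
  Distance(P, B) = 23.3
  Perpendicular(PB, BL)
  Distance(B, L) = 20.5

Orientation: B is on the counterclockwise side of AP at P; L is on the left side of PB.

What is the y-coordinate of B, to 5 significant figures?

30.169

A is at the origin; AP runs at 17.7° with length 27.4, so P = 27.4·(cos 17.7°, sin 17.7°) = (26.103, 8.3305). ∠APB = 128.1°, so PB runs at 17.7° + (180° − 128.1°) = 69.600° from the x-axis; with |PB| = 23.3, B = P + 23.3·(cos 69.600°, sin 69.600°) = (34.225, 30.169). So B.y = 30.169.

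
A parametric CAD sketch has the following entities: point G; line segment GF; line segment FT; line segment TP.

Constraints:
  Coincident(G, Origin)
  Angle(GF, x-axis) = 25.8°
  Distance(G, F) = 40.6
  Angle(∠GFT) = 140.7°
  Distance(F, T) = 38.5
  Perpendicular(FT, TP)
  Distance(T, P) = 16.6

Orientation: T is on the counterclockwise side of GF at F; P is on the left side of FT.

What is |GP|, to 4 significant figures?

70.51

G is at the origin; GF runs at 25.8° with length 40.6, so F = 40.6·(cos 25.8°, sin 25.8°) = (36.55, 17.67). ∠GFT = 140.7°, so FT runs at 25.8° + (180° − 140.7°) = 65.10° from the x-axis; with |FT| = 38.5, T = F + 38.5·(cos 65.10°, sin 65.10°) = (52.76, 52.59). FT ⟂ TP; with |TP| = 16.6 on the left of FT, P = T + 16.6·(-0.9070, 0.4210) = (37.71, 59.58). Then |GP| = |P − G| = 70.51.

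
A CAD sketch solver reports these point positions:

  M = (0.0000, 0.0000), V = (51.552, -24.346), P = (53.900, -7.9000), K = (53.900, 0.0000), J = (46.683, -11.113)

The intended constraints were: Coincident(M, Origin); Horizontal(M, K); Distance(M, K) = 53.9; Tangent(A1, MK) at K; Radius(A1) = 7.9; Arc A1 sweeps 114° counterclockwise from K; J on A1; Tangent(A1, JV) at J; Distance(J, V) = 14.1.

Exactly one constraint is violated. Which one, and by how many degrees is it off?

Tangent(A1, JV) at J — off by 3.80°.

M = (0.00, 0.00) ✓; M.y = 0.00, K.y = 0.00 ✓; |MK| = 53.90 ✓; ∠(PK, KM) = 90.00° ✓; |PK| = 7.900 ✓; bearing(P→J) − bearing(P→K) = 114.0° ✓; |PJ| = 7.900 ✓; ∠(PJ, JV) = 93.80° ✗; |JV| = 14.10 ✓.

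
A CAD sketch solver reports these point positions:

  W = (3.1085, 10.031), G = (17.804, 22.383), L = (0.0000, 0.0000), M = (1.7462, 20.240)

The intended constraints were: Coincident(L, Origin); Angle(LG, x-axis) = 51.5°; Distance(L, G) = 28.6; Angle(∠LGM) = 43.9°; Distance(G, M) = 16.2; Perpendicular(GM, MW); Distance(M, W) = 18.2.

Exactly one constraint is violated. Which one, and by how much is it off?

Distance(M, W) = 18.2 — off by 7.90.

L = (0.00, 0.00) ✓; LG at 51.50° ✓; |LG| = 28.60 ✓; ∠LGM = 43.90° ✓; |GM| = 16.20 ✓; ∠(GM, MW) = 90.00° ✓; |MW| = 10.30 ✗.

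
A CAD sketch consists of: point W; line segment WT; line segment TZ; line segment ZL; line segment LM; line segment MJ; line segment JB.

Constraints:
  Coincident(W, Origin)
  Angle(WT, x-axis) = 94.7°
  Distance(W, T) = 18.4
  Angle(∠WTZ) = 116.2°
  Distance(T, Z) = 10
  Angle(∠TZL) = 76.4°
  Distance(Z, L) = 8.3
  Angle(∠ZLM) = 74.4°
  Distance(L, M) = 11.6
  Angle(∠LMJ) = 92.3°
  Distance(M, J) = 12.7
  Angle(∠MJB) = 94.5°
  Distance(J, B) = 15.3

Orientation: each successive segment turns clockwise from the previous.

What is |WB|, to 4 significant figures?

32.51

∠LMJ = 92.3° gives MJ at 94.00° from the x-axis; with |MJ| = 12.7, J = (-2.940, 27.87). ∠MJB = 94.5° gives JB at 8.500° from the x-axis; with |JB| = 15.3, B = (12.19, 30.14). Then |WB| = |B − W| = 32.51.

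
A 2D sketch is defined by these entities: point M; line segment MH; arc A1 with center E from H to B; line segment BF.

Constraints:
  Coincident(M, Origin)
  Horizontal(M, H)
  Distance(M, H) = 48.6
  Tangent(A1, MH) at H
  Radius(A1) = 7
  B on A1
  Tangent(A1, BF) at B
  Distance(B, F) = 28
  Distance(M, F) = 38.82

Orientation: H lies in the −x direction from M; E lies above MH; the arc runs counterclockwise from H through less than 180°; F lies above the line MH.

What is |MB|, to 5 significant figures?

42.788

Checks: |EB| = 7.000 ✓; ∠(EB, BF) = 90.00° ✓; |BF| = 28.00 ✓; |MF| = 38.82 ✓.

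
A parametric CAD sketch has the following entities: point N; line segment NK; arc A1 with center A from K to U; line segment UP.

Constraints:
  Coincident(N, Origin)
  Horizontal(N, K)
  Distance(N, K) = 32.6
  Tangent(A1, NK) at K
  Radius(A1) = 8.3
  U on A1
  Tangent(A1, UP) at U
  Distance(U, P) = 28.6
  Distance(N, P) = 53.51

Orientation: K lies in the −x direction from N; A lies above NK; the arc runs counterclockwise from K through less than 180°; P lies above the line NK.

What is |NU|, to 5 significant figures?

27.926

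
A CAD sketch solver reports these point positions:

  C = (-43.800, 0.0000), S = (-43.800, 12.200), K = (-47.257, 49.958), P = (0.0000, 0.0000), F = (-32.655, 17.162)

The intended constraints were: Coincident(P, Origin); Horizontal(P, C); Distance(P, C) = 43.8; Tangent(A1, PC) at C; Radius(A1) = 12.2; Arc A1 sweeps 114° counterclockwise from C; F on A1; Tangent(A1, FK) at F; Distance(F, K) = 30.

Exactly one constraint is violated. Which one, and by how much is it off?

Distance(F, K) = 30 — off by 5.90.

P = (0.00, 0.00) ✓; P.y = 0.00, C.y = 0.00 ✓; |PC| = 43.80 ✓; ∠(SC, CP) = 90.00° ✓; |SC| = 12.20 ✓; bearing(S→F) − bearing(S→C) = 114.0° ✓; |SF| = 12.20 ✓; ∠(SF, FK) = 90.00° ✓; |FK| = 35.90 ✗.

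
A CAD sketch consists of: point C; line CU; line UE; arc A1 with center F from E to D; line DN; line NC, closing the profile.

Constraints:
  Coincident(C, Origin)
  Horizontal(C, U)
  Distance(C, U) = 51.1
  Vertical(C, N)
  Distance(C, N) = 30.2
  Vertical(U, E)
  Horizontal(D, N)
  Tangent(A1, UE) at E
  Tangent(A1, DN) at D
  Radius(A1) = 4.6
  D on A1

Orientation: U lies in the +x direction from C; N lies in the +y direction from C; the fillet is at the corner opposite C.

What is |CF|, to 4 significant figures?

53.08

C is at the origin; C and U share the same y with |CU| = 51.1 and U on the +x side, so U = (51.10, 0.000). C and N share the same x with |CN| = 30.2 and N on the +y side, so N = (0.000, 30.20). The virtual corner opposite C is at (51.10, 30.20). The tangent condition forces FE to be normal to UE and A1 meets DN tangentially, so FD is at right angles to DN, with radius 4.6, so the center F sits 4.6 in from both sides at F = (46.50, 25.60). Then |CF| = |F − C| = 53.08.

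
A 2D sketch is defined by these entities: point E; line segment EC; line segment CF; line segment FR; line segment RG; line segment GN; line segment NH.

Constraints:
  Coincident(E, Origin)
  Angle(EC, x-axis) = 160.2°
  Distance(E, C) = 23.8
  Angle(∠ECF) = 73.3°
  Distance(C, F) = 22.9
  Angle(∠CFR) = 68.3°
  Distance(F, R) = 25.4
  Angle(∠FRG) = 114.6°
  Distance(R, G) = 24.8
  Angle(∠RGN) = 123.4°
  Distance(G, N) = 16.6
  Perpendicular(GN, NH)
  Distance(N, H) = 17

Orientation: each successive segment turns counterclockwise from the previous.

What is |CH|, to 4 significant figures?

7.520

E is at the origin; EC runs at 160.2° with length 23.8, so C = (-22.39, 8.062). ∠ECF = 73.3° gives CF at -93.10° from the x-axis; with |CF| = 22.9, F = (-23.63, -14.80). ∠CFR = 68.3° gives FR at 18.60° from the x-axis; with |FR| = 25.4, R = (0.4420, -6.703). ∠FRG = 114.6° gives RG at 84.00° from the x-axis; with |RG| = 24.8, G = (3.034, 17.96). ∠RGN = 123.4° gives GN at 140.6° from the x-axis; with |GN| = 16.6, N = (-9.793, 28.50). GN ⟂ NH, so NH runs at -129.4°; with |NH| = 17.0, H = (-20.58, 15.36). Then |CH| = |H − C| = 7.520.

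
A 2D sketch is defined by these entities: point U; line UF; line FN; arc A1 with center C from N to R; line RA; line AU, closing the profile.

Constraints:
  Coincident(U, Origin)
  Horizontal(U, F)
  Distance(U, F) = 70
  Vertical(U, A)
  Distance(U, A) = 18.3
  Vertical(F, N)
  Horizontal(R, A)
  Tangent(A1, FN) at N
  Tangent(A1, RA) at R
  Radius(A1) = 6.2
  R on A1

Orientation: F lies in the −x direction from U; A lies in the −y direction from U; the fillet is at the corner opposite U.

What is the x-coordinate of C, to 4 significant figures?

-63.80

U is at the origin; UF is horizontal with |UF| = 70.0 and F on the −x side, so F = (-70.00, 0.000). UA is vertical with |UA| = 18.3 and A on the −y side, so A = (0.000, -18.30). The virtual corner opposite U is at (-70.00, -18.30). The tangent condition forces CN to be normal to FN and the tangent condition forces CR to be normal to RA, with radius 6.2, so the center C sits 6.2 in from both sides at C = (-63.80, -12.10). So C.x = -63.80.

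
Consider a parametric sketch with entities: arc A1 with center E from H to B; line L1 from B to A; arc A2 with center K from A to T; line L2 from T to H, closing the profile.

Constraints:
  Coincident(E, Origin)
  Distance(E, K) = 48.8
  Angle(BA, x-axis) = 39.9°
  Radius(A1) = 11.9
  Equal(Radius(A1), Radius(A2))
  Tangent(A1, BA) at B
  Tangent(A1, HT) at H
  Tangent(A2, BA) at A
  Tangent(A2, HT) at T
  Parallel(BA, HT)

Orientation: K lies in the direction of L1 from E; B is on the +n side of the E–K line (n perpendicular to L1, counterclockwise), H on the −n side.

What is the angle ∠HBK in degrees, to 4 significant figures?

76.30°

E is at the origin and K lies 48.8 along u from E, so K = 48.8·u = (37.44, 31.30). Tangency of A1 to both parallel lines with radius 11.9 puts B and H at E ± 11.9·n: B = (-7.633, 9.129), H = (7.633, -9.129). Then cos ∠HBK = BH·BK / (|BH||BK|), giving 76.30°.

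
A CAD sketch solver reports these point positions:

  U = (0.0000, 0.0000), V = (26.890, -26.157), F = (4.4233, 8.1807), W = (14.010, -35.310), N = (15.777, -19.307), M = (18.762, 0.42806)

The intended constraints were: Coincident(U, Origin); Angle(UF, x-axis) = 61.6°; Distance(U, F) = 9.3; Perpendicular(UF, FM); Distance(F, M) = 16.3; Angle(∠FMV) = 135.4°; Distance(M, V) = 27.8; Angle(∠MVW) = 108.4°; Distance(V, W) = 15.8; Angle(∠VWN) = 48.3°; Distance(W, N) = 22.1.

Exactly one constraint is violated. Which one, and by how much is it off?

Distance(W, N) = 22.1 — off by 6.00.

U = (0.00, 0.00) ✓; UF at 61.60° ✓; |UF| = 9.300 ✓; ∠(UF, FM) = 90.00° ✓; |FM| = 16.30 ✓; ∠FMV = 135.4° ✓; |MV| = 27.80 ✓; ∠MVW = 108.4° ✓; |VW| = 15.80 ✓; ∠VWN = 48.30° ✓; |WN| = 16.10 ✗.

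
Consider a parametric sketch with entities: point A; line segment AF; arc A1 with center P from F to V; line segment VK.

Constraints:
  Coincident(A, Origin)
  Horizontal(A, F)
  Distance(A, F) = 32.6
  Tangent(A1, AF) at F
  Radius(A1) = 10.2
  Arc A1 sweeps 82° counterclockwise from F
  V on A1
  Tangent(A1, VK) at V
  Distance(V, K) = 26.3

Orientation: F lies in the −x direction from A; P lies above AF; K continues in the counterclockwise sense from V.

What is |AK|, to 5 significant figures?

39.594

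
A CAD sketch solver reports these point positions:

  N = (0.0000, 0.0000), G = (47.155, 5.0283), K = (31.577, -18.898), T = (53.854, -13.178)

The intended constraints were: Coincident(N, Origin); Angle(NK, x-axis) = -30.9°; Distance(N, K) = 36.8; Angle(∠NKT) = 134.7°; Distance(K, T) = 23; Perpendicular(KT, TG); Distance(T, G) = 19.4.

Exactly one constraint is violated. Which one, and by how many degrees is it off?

Perpendicular(KT, TG) — off by 5.80°.

N = (0.00, 0.00) ✓; NK at -30.90° ✓; |NK| = 36.80 ✓; ∠NKT = 134.7° ✓; |KT| = 23.00 ✓; ∠(KT, TG) = 95.80° ✗; |TG| = 19.40 ✓.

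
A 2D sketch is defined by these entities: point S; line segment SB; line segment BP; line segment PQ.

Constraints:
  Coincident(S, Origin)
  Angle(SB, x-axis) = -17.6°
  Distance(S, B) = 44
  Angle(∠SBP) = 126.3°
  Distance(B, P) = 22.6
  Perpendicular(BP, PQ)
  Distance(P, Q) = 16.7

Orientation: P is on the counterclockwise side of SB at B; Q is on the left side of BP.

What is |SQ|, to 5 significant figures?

52.141

∠SBP = 126.3°, so BP runs at -17.6° + (180° − 126.3°) = 36.100° from the x-axis; with |BP| = 22.6, P = B + 22.6·(cos 36.100°, sin 36.100°) = (60.201, 0.011562). The perpendicularity gives PQ at right angles to BP; with |PQ| = 16.7 on the left of BP, Q = P + 16.7·(-0.58920, 0.80799) = (50.361, 13.505). Then |SQ| = |Q − S| = 52.141.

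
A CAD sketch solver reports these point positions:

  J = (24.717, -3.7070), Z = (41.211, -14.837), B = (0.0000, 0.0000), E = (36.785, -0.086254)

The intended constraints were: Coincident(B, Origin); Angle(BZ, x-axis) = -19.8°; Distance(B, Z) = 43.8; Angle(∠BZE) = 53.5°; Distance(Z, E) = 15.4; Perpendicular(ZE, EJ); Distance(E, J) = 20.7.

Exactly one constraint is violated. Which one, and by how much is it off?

Distance(E, J) = 20.7 — off by 8.10.

B = (0.00, 0.00) ✓; BZ at -19.80° ✓; |BZ| = 43.80 ✓; ∠BZE = 53.50° ✓; |ZE| = 15.40 ✓; ∠(ZE, EJ) = 90.00° ✓; |EJ| = 12.60 ✗.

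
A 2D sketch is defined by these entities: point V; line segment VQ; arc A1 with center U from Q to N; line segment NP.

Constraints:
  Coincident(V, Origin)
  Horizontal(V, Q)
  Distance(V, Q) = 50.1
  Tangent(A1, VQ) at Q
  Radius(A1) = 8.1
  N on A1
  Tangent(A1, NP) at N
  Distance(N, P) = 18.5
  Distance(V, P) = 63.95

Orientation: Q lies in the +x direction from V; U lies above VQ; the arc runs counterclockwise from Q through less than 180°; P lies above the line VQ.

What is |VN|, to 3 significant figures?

58.8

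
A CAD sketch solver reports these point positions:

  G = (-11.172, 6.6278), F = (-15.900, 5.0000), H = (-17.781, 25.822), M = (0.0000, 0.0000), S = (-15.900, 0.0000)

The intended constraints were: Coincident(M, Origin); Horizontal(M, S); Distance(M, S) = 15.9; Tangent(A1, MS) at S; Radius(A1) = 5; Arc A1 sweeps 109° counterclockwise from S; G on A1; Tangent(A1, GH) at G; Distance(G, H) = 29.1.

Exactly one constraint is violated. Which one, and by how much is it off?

Distance(G, H) = 29.1 — off by 8.80.

M = (0.00, 0.00) ✓; M.y = 0.00, S.y = 0.00 ✓; |MS| = 15.90 ✓; ∠(FS, SM) = 90.00° ✓; |FS| = 5.000 ✓; bearing(F→G) − bearing(F→S) = 109.0° ✓; |FG| = 5.000 ✓; ∠(FG, GH) = 90.00° ✓; |GH| = 20.30 ✗.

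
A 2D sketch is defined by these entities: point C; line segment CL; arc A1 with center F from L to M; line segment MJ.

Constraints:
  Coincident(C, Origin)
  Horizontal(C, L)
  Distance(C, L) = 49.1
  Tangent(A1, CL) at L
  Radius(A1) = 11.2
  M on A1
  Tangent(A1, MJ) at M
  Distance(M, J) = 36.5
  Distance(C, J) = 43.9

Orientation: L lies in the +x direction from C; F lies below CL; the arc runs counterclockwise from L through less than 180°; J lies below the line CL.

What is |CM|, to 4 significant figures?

39.68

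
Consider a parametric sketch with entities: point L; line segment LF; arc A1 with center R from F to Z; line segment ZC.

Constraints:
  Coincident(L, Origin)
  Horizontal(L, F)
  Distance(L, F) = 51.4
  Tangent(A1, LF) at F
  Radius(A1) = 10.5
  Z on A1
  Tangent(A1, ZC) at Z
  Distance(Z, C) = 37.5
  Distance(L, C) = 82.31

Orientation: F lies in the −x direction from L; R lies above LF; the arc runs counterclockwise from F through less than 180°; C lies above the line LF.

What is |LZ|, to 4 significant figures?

46.98

L is at the origin; L and F share the same y with |LF| = 51.4 and F on the −x side, so F = (-51.40, 0.000). A1 meets LF tangentially, so RF is at right angles to LF, so R = F + (0, 10.5) = (-51.40, 10.50). Since RZ ⟂ ZC (tangency), |RC| = √(10.5² + 37.5²) = 38.94 regardless of where Z sits on A1. So C lies on both circle(L, 82.31) and circle(R, 38.94); the above-LF intersection is C = (-68.65, 45.41). Z is the foot of the tangent from C: Z = (-43.59, 17.52).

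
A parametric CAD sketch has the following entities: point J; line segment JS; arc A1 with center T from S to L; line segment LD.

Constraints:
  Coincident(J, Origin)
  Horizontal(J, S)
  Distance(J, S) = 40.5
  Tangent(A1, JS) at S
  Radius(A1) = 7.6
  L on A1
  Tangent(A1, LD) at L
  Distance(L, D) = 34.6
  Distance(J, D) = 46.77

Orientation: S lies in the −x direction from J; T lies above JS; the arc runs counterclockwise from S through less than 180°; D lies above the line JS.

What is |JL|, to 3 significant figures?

33.6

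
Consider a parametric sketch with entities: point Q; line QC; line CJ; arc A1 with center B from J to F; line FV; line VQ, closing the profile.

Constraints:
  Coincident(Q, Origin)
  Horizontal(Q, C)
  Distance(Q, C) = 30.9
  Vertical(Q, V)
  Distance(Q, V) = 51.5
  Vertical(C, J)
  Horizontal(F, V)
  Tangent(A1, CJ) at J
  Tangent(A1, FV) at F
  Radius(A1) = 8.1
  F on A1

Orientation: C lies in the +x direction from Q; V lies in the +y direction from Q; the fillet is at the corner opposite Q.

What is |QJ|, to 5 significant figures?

53.276

The virtual corner opposite Q is at (30.900, 51.500). Since A1 is tangent to CJ there, BJ ⟂ CJ and since A1 is tangent to FV there, BF ⟂ FV, with radius 8.1, so the center B sits 8.1 in from both sides at B = (22.800, 43.400). That places the tangent points at J = (30.900, 43.400) on CJ and F = (22.800, 51.500) on FV. Then |QJ| = |J − Q| = 53.276.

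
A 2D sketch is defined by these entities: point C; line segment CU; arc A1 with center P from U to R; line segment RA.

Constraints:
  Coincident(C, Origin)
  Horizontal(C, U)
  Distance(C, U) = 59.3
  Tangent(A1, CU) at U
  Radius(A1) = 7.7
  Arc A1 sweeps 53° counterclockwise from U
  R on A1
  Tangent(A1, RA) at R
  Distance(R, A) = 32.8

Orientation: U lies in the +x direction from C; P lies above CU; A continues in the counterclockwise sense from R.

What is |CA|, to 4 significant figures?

90.07

C is at the origin; C and U share the same y with |CU| = 59.3 and U on the +x side, so U = (59.30, 0.000). Tangency of A1 to CU means the radius PU is perpendicular to CU, so P = U + (0, 7.7) = (59.30, 7.700). On A1, U sits at bearing -90° from P; a 53° counterclockwise sweep puts R at bearing -37°, so R = P + 7.7·(cos -37°, sin -37°) = (65.45, 3.066). A1 meets RA tangentially, so PR is at right angles to RA, so RA runs along (−sin -37°, cos -37°); with |RA| = 32.8, A = (85.19, 29.26). Then |CA| = |A − C| = 90.07.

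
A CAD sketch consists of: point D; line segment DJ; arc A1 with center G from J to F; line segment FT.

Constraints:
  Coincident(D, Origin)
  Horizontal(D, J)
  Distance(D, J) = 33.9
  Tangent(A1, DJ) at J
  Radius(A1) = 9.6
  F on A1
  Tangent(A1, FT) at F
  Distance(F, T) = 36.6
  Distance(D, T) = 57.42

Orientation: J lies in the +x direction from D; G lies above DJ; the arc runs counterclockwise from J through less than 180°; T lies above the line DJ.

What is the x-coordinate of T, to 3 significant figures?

32.4

D is at the origin; D and J share the same y with |DJ| = 33.9 and J on the +x side, so J = (33.9, 0.00). Tangency of A1 to DJ means the radius GJ is perpendicular to DJ, so G = J + (0, 9.6) = (33.9, 9.60). Since GF ⟂ FT (tangency), |GT| = √(9.6² + 36.6²) = 37.8 regardless of where F sits on A1. So T lies on both circle(D, 57.42) and circle(G, 37.8); the above-DJ intersection is T = (32.4, 47.4). F is the foot of the tangent from T: F = (43.1, 12.4).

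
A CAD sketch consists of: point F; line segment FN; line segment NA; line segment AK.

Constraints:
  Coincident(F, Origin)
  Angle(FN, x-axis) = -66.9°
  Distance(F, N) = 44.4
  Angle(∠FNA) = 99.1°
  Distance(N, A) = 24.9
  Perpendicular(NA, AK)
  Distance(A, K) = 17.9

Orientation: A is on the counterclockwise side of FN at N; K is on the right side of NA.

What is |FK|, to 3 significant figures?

69.5

F is at the origin; FN runs at -66.9° with length 44.4, so N = 44.4·(cos -66.9°, sin -66.9°) = (17.4, -40.8). ∠FNA = 99.1°, so NA runs at -66.9° + (180° − 99.1°) = 14.0° from the x-axis; with |NA| = 24.9, A = N + 24.9·(cos 14.0°, sin 14.0°) = (41.6, -34.8). NA is perpendicular to AK; with |AK| = 17.9 on the right of NA, K = A + 17.9·(0.242, -0.970) = (45.9, -52.2). Then |FK| = |K − F| = 69.5.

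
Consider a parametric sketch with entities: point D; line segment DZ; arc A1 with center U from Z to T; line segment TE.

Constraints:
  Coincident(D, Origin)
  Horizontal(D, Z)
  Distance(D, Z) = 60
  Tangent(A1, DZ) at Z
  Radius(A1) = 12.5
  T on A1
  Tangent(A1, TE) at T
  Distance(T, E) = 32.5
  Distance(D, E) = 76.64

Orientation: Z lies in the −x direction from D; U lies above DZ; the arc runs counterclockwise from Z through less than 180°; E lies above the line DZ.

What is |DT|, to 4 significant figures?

51.30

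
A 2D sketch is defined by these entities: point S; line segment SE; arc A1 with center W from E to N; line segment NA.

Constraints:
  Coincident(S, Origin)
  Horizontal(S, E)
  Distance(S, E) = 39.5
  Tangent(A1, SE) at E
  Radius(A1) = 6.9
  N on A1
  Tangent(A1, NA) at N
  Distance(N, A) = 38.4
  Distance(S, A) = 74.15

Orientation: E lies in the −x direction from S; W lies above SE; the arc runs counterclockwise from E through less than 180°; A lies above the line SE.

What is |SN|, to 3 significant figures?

37.1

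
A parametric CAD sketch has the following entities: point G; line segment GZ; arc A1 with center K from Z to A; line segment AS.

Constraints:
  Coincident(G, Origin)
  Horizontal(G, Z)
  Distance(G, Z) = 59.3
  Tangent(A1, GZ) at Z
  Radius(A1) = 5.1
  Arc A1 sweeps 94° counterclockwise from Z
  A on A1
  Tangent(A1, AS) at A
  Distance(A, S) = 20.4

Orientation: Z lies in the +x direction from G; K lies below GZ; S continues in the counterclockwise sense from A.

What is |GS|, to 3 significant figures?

61.3

On A1, Z sits at bearing 90° from K; a 94° counterclockwise sweep puts A at bearing 184°, so A = K + 5.1·(cos 184°, sin 184°) = (54.2, -5.46). Tangency of A1 to AS means the radius KA is perpendicular to AS, so AS runs along (−sin 184°, cos 184°); with |AS| = 20.4, S = (55.6, -25.8). Then |GS| = |S − G| = 61.3.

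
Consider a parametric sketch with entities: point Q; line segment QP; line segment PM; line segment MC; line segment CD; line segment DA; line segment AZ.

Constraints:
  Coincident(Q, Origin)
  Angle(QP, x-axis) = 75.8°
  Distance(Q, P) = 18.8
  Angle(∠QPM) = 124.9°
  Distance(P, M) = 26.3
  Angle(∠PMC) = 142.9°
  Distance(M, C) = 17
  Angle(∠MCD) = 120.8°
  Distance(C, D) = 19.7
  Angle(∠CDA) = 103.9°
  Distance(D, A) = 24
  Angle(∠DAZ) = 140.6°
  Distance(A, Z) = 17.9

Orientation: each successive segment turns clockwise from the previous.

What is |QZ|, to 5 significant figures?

12.485

Q is at the origin; QP runs at 75.8° with length 18.8, so P = (4.6118, 18.226). ∠QPM = 124.9° gives PM at 20.700° from the x-axis; with |PM| = 26.3, M = (29.214, 27.522). ∠PMC = 142.9° gives MC at -16.400° from the x-axis; with |MC| = 17.0, C = (45.522, 22.722). ∠MCD = 120.8° gives CD at -75.600° from the x-axis; with |CD| = 19.7, D = (50.421, 3.6411). ∠CDA = 103.9° gives DA at -151.70° from the x-axis; with |DA| = 24.0, A = (29.290, -7.7370). ∠DAZ = 140.6° gives AZ at 168.90° from the x-axis; with |AZ| = 17.9, Z = (11.725, -4.2909). Then |QZ| = |Z − Q| = 12.485.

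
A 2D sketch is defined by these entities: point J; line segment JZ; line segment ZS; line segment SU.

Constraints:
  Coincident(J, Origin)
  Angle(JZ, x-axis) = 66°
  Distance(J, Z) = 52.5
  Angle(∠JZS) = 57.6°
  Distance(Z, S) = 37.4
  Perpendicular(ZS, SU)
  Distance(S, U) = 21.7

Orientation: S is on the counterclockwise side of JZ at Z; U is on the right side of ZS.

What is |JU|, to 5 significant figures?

66.675

J is at the origin; JZ runs at 66.0° with length 52.5, so Z = 52.5·(cos 66.0°, sin 66.0°) = (21.354, 47.961). ∠JZS = 57.6°, so ZS runs at 66.0° + (180° − 57.6°) = 188.40° from the x-axis; with |ZS| = 37.4, S = Z + 37.4·(cos 188.40°, sin 188.40°) = (-15.645, 42.498). ZS ⟂ SU; with |SU| = 21.7 on the right of ZS, U = S + 21.7·(-0.14608, 0.98927) = (-18.815, 63.965). Then |JU| = |U − J| = 66.675.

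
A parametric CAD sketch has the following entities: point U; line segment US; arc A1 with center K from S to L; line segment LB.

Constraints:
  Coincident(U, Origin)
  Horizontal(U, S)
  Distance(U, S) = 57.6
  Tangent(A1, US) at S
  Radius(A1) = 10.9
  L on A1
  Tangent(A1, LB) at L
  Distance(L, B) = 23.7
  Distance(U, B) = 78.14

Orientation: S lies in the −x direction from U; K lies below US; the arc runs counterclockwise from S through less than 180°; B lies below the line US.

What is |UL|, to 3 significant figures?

69.2

U is at the origin; US is horizontal with |US| = 57.6 and S on the −x side, so S = (-57.6, 0.00). A1 meets US tangentially, so KS is at right angles to US, so K = S + (0, -10.9) = (-57.6, -10.9). Since KL ⟂ LB (tangency), |KB| = √(10.9² + 23.7²) = 26.1 regardless of where L sits on A1. So B lies on both circle(U, 78.14) and circle(K, 26.1); the below-US intersection is B = (-70.6, -33.5). L is the foot of the tangent from B: L = (-68.5, -9.92).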